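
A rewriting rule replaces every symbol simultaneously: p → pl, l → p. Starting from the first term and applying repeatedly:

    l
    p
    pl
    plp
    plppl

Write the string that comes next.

plpplplp

Apply φ to plppl symbol by symbol: p→pl, l→p, p→pl, p→pl, l→p; joined: pl p pl pl p.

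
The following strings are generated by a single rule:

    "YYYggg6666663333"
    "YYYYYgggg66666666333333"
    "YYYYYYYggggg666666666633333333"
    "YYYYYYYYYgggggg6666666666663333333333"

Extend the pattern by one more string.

YYYYYYYYYYYggggggg66666666666666333333333333

The n-th term is 2n-1 Y's then n+1 g's then 2n+2 6's then 2n 3's, where the shown terms are n = 2, 3, 4, 5.
Setting n = 6 gives 11, 7, 14, 12 characters in each block.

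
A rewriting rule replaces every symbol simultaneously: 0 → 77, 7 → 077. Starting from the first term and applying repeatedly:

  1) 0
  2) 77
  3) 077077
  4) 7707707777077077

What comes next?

Applying the rule to each of the 16 symbols of 7707707777077077 gives the pieces 077 077 77 077 077 77 077 077 077 077 77 077 077 77 077 077, which concatenate to the answer.

07707777077077770770770770777707707777077077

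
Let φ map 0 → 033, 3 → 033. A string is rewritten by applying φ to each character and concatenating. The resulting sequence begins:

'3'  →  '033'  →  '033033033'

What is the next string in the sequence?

033033033033033033033033033

Expanding 033033033: 0→033, 3→033, 3→033, 0→033, 3→033, 3→033, 0→033, 3→033, 3→033. Concatenated: 033 033 033 033 033 033 033 033 033.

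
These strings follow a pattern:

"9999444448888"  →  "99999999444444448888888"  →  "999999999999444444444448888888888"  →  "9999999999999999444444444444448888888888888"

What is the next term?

Reading off run lengths: 9 runs 4, 8, 12, 16; 4 runs 5, 8, 11, 14; 8 runs 4, 7, 10, 13 — each is linear in n (n = 1, 2, …).
Setting n = 5 gives 20, 17, 16 characters in each block.

99999999999999999999444444444444444448888888888888888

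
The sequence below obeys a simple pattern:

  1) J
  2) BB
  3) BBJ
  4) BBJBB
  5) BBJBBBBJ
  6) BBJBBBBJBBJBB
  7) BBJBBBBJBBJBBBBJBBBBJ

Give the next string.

BBJBBBBJBBJBBBBJBBBBJBBJBBBBJBBJBB

This is a Fibonacci-style word recurrence s(k) = s(k−1)·s(k−2): e.g. BB·J = BBJ.
So term 8 is BBJBBBBJBBJBBBBJBBBBJ·BBJBBBBJBBJBB.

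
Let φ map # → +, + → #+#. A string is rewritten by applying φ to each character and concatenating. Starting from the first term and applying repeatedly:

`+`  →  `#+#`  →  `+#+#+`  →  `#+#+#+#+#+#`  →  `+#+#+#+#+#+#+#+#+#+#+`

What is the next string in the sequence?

Rewriting the 21 symbols of +#+#+#+#+#+#+#+#+#+#+ one by one yields #+# + #+# + #+# + #+# + #+# + #+# + #+# + #+# + #+# + #+# + #+#; concatenated:

#+#+#+#+#+#+#+#+#+#+#+#+#+#+#+#+#+#+#+#+#+#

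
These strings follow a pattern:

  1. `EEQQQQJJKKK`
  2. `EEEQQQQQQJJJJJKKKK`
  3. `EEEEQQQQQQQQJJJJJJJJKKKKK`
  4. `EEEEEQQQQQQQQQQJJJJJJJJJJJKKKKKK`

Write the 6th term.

EEEEEEEQQQQQQQQQQQQQQJJJJJJJJJJJJJJJJJKKKKKKKK

Term n consists of n+1 E's, followed by 2n+2 Q's, followed by 3n-1 J's, followed by n+2 K's (n = 1, 2, …).
For term 6, n = 6, so the run lengths are 7, 14, 17, 8.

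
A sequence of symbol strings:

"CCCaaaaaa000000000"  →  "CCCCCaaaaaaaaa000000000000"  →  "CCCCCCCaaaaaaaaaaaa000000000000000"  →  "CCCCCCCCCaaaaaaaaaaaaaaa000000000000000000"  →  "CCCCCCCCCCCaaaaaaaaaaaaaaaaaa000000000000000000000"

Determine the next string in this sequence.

CCCCCCCCCCCCCaaaaaaaaaaaaaaaaaaaaa000000000000000000000000

The n-th term is 2n-1 C's then 3n a's then 3n+3 0's, where the shown terms are n = 2, 3, 4, 5, 6.
At n = 7 the blocks have lengths 13, 21, 24.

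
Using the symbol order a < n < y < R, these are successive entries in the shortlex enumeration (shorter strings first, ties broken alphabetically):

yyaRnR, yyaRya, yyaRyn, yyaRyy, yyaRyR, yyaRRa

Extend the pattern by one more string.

yyaRRn

Treat yyaRRa as a base-4 numeral over the given alphabet and add one, carrying through any trailing R's.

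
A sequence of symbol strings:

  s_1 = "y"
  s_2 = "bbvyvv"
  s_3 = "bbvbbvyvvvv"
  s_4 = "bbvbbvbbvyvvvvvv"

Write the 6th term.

bbvbbvbbvbbvbbvyvvvvvvvvvv

s(k+1) = bbv·s(k)·vv, so each term gains bbv as a prefix and vv as a suffix.
From bbvbbvbbvyvvvvvv, 2 further steps: bbvbbvbbvyvvvvvv → bbvbbvbbvbbvyvvvvvvvv → (answer).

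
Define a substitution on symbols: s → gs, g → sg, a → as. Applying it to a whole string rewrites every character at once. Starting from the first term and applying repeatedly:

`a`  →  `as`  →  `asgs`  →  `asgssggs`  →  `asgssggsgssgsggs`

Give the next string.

φ(asgssggsgssgsggs) expands symbol-by-symbol to as gs sg gs gs sg sg gs sg gs gs sg gs sg sg gs; joining the 16 pieces gives the next term.

asgssggsgssgsggssggsgssggssgsggs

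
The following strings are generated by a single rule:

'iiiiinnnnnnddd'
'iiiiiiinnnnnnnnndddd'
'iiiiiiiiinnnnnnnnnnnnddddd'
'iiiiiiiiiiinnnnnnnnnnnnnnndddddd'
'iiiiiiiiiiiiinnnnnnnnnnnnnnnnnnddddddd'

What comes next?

Term n consists of 2n+1 i's, followed by 3n n's, followed by n+1 d's, where the shown terms are n = 2, 3, 4, 5, 6.
For the next term, n = 7, so the run lengths are 15, 21, 8.

iiiiiiiiiiiiiiinnnnnnnnnnnnnnnnnnnnndddddddd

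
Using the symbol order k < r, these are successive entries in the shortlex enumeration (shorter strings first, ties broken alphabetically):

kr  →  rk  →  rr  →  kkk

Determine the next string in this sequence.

kkr

The successor of kkk increments the rightmost position that isn't already r and resets every position after it to k.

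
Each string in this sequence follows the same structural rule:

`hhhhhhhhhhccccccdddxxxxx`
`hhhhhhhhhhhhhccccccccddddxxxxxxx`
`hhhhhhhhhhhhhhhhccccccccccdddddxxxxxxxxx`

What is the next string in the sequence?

Term n consists of 3n+1 h's, followed by 2n c's, followed by n d's, followed by 2n-1 x's, where the shown terms are n = 3, 4, 5.
For the next term, n = 6, so the run lengths are 19, 12, 6, 11.

hhhhhhhhhhhhhhhhhhhccccccccccccddddddxxxxxxxxxxx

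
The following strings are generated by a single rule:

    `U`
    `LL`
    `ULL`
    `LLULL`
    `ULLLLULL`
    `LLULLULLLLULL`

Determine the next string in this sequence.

This is a Fibonacci-style word recurrence s(k) = s(k−2)·s(k−1): e.g. U·LL = ULL.
Continuing: ULLLLULL · LLULLULLLLULL gives term 7.

ULLLLULLLLULLULLLLULL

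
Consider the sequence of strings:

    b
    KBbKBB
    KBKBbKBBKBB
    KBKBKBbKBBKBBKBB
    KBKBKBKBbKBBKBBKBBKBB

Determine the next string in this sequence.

Each term wraps the previous one in KB on the left and KBB on the right.
So the next term is KB·KBKBKBKBbKBBKBBKBBKBB·KBB.

KBKBKBKBKBbKBBKBBKBBKBBKBB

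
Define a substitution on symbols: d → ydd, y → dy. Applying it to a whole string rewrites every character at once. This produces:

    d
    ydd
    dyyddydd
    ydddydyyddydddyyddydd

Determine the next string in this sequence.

φ(ydddydyyddydddyyddydd) expands symbol-by-symbol to dy ydd ydd ydd dy ydd dy dy ydd ydd dy ydd ydd ydd dy dy ydd ydd dy ydd ydd; joining the 21 pieces gives the next term.

dyyddyddydddyydddydyyddydddyyddyddydddydyyddydddyyddydd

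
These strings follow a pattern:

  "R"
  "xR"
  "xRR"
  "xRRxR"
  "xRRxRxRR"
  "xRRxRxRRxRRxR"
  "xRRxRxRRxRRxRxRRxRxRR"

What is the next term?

xRRxRxRRxRRxRxRRxRxRRxRRxRxRRxRRxR

This is a Fibonacci-style word recurrence s(k) = s(k−1)·s(k−2): e.g. xR·R = xRR.
So term 8 is xRRxRxRRxRRxRxRRxRxRR·xRRxRxRRxRRxR.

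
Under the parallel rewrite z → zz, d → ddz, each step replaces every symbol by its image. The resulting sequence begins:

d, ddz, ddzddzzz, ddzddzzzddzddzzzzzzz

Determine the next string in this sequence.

Rewriting the 20 symbols of ddzddzzzddzddzzzzzzz one by one yields ddz ddz zz ddz ddz zz zz zz ddz ddz zz ddz ddz zz zz zz zz zz zz zz; concatenated:

ddzddzzzddzddzzzzzzzddzddzzzddzddzzzzzzzzzzzzzzz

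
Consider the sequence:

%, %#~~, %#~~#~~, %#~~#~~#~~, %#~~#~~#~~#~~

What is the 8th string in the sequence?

%#~~#~~#~~#~~#~~#~~#~~

Each term is the previous one with #~~ appended.
From %#~~#~~#~~#~~, 3 further steps: %#~~#~~#~~#~~ → %#~~#~~#~~#~~#~~ → %#~~#~~#~~#~~#~~#~~ → (answer).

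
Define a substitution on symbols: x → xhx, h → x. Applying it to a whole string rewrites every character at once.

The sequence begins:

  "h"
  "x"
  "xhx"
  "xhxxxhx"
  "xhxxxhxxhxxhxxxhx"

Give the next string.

xhxxxhxxhxxhxxxhxxhxxxhxxhxxxhxxhxxhxxxhx

Applying the rule to each of the 17 symbols of xhxxxhxxhxxhxxxhx gives the pieces xhx x xhx xhx xhx x xhx xhx x xhx xhx x xhx xhx xhx x xhx, which concatenate to the answer.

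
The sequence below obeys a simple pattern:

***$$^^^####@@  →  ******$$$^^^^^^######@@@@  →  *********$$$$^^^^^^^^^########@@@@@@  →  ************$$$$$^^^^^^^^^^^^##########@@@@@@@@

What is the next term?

Term n consists of 3n *'s, followed by n+1 $'s, followed by 3n ^'s, followed by 2n+2 #'s, followed by 2n @'s (n = 1, 2, …).
Setting n = 5 gives 15, 6, 15, 12, 10 characters in each block.

***************$$$$$$^^^^^^^^^^^^^^^############@@@@@@@@@@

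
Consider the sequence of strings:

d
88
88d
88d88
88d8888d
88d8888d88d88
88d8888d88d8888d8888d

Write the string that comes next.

From term 3 onward, concatenate the last term with the second-to-last: 88·d = 88d, 88d·88 = 88d88, …
Continuing: 88d8888d88d8888d8888d · 88d8888d88d88 gives term 8.

88d8888d88d8888d8888d88d8888d88d88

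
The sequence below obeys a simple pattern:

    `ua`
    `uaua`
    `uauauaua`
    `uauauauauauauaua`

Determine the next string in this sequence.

Every step duplicates the string.
Doubling uauauauauauauaua:

uauauauauauauauauauauauauauauaua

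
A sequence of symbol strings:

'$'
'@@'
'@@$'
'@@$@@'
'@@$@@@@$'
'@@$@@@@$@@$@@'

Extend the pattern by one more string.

This is a Fibonacci-style word recurrence s(k) = s(k−1)·s(k−2): e.g. @@·$ = @@$.
The next term joins @@$@@@@$@@$@@ and @@$@@@@$.

@@$@@@@$@@$@@@@$@@@@$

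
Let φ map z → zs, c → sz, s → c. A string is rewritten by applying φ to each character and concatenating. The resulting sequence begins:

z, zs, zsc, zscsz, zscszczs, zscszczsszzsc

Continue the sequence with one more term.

zscszczsszzscczszscsz

φ(zscszczsszzsc) expands symbol-by-symbol to zs c sz c zs sz zs c c zs zs c sz; joining the 13 pieces gives the next term.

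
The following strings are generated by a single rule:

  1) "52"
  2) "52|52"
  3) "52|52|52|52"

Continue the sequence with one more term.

Each string is two copies of the previous one joined by '|'.
One more doubling of 52|52|52|52 gives the answer.

52|52|52|52|52|52|52|52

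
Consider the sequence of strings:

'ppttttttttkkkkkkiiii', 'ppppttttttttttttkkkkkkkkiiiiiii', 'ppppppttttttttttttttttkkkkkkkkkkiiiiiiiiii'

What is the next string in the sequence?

ppppppppttttttttttttttttttttkkkkkkkkkkkkiiiiiiiiiiiii

Reading off run lengths: p runs 2, 4, 6; t runs 8, 12, 16; k runs 6, 8, 10; i runs 4, 7, 10 — each is linear in n, where the shown terms are n = 2, 3, 4.
At n = 5 the blocks have lengths 8, 20, 12, 13.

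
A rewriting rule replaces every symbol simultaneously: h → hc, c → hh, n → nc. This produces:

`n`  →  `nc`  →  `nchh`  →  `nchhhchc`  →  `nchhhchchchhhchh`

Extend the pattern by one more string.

Replace each of the 16 characters of nchhhchchchhhchh in place — nc hh hc hc hc hh hc hh hc hh hc hc hc hh hc hc — and concatenate.

nchhhchchchhhchhhchhhchchchhhchc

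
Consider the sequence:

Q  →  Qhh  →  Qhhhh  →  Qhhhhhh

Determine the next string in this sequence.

The strings grow by a fixed suffix hh each time.
Applying this once more to Qhhhhhh:

Qhhhhhhhh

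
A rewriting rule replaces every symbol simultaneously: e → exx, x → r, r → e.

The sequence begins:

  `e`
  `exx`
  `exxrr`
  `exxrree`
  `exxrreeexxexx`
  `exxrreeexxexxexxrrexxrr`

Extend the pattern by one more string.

exxrreeexxexxexxrrexxrrexxrreeexxrree

Replace each of the 23 characters of exxrreeexxexxexxrrexxrr in place — exx r r e e exx exx exx r r exx r r exx r r e e exx r r e e — and concatenate.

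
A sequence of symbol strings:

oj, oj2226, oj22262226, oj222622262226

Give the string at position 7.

oj222622262226222622262226

Each term is the previous one with 2226 appended.
From oj222622262226, 3 further steps: oj222622262226 → oj2226222622262226 → oj22262226222622262226 → (answer).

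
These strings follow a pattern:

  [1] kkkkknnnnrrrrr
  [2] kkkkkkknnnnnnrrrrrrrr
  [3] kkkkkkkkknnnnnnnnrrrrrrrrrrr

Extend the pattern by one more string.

kkkkkkkkkkknnnnnnnnnnrrrrrrrrrrrrrr

Reading off run lengths: k runs 5, 7, 9; n runs 4, 6, 8; r runs 5, 8, 11 — each is linear in n, where the shown terms are n = 2, 3, 4.
For the next term, n = 5, so the run lengths are 11, 10, 14.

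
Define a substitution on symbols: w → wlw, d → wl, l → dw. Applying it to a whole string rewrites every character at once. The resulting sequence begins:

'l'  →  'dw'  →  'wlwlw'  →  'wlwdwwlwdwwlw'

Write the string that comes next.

φ(wlwdwwlwdwwlw) expands symbol-by-symbol to wlw dw wlw wl wlw wlw dw wlw wl wlw wlw dw wlw; joining the 13 pieces gives the next term.

wlwdwwlwwlwlwwlwdwwlwwlwlwwlwdwwlw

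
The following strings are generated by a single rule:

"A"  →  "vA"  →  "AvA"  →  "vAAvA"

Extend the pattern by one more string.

From term 3 onward, concatenate the second-to-last term with the last: A·vA = AvA, vA·AvA = vAAvA, …
So term 5 is AvA·vAAvA.

AvAvAAvA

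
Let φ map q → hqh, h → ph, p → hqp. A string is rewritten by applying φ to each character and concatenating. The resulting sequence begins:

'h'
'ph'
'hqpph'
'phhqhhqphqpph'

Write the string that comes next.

φ(phhqhhqphqpph) expands symbol-by-symbol to hqp ph ph hqh ph ph hqh hqp ph hqh hqp hqp ph; joining the 13 pieces gives the next term.

hqpphphhqhphphhqhhqpphhqhhqphqpph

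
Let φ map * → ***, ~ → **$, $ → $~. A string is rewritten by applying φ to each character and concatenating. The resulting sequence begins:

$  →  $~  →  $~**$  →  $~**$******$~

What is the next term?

Replace each of the 13 characters of $~**$******$~ in place — $~ **$ *** *** $~ *** *** *** *** *** *** $~ **$ — and concatenate.

$~**$******$~******************$~**$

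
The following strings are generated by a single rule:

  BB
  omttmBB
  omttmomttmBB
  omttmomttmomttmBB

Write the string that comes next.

Each term is the previous one with omttm prepended.
Applying this once more to omttmomttmomttmBB:

omttmomttmomttmomttmBB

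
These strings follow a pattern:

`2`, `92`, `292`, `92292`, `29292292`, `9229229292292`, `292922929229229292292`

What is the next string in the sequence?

This is a Fibonacci-style word recurrence s(k) = s(k−2)·s(k−1): e.g. 2·92 = 292.
Continuing: 9229229292292 · 292922929229229292292 gives term 8.

9229229292292292922929229229292292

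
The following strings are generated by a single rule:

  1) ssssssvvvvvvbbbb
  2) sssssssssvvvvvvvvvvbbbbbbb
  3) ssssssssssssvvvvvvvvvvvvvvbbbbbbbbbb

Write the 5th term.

ssssssssssssssssssvvvvvvvvvvvvvvvvvvvvvvbbbbbbbbbbbbbbbb

Each string has the form s^{3n} v^{4n-2} b^{3n-2}, where the shown terms are n = 2, 3, 4.
Setting n = 6 gives 18, 22, 16 characters in each block.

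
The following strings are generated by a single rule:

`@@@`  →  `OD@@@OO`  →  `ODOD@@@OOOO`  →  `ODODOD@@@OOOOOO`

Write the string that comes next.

Every step adds OD to the front and OO to the end of the previous string.
Applying this once more to ODODOD@@@OOOOOO:

ODODODOD@@@OOOOOOOO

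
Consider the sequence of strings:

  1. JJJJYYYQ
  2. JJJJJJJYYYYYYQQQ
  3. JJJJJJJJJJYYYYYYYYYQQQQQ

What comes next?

JJJJJJJJJJJJJYYYYYYYYYYYYQQQQQQQ

Term n consists of 3n+1 J's, followed by 3n Y's, followed by 2n-1 Q's (n = 1, 2, …).
Setting n = 4 gives 13, 12, 7 characters in each block.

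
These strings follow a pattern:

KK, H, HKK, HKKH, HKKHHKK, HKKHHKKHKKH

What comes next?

HKKHHKKHKKHHKKHHKK

From term 3 onward, concatenate the last term with the second-to-last: H·KK = HKK, HKK·H = HKKH, …
So term 7 is HKKHHKKHKKH·HKKHHKK.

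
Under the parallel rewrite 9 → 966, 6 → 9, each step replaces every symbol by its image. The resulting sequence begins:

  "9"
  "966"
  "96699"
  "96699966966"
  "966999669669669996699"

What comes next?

φ(966999669669669996699) expands symbol-by-symbol to 966 9 9 966 966 966 9 9 966 9 9 966 9 9 966 966 966 9 9 966 966; joining the 21 pieces gives the next term.

9669996696696699966999669996696696699966966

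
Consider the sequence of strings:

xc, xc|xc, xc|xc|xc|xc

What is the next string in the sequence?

xc|xc|xc|xc|xc|xc|xc|xc

Each string is two copies of the previous one joined by '|'.
So the next term is two copies of xc|xc|xc|xc with '|' between the halves.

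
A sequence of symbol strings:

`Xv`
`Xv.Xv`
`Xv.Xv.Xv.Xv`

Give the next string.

Every step duplicates the string with '.' between the halves.
So the next term is two copies of Xv.Xv.Xv.Xv with '.' between the halves.

Xv.Xv.Xv.Xv.Xv.Xv.Xv.Xv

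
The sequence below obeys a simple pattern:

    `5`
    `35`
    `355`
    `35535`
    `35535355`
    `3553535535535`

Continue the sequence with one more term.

Each term (from the third on) is the previous term followed by the one before it: term 3 = 35·5 = 355.
Continuing: 3553535535535 · 35535355 gives term 7.

355353553553535535355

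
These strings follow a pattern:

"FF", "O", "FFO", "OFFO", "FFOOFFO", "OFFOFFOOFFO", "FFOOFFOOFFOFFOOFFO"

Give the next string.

OFFOFFOOFFOFFOOFFOOFFOFFOOFFO

From term 3 onward, concatenate the second-to-last term with the last: FF·O = FFO, O·FFO = OFFO, …
The next term joins OFFOFFOOFFO and FFOOFFOOFFOFFOOFFO.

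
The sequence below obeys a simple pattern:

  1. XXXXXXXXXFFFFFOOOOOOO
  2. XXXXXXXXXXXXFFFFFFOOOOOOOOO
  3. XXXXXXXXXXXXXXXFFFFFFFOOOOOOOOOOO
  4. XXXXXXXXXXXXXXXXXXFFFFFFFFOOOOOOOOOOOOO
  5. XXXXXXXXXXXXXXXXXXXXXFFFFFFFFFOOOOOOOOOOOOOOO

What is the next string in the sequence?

Reading off run lengths: X runs 9, 12, 15, 18, 21; F runs 5, 6, 7, 8, 9; O runs 7, 9, 11, 13, 15 — each is linear in n, where the shown terms are n = 3, 4, 5, 6, 7.
For the next term, n = 8, so the run lengths are 24, 10, 17.

XXXXXXXXXXXXXXXXXXXXXXXXFFFFFFFFFFOOOOOOOOOOOOOOOOO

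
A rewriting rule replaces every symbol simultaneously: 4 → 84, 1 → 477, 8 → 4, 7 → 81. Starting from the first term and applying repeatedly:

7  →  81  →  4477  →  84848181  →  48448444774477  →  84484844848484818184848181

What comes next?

48484484484844844844844477447748448444774477

φ(84484844848484818184848181) expands symbol-by-symbol to 4 84 84 4 84 4 84 84 4 84 4 84 4 84 4 477 4 477 4 84 4 84 4 477 4 477; joining the 26 pieces gives the next term.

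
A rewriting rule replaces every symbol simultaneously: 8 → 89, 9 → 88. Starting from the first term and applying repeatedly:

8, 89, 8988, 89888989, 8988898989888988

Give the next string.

89888989898889888988898989888989

Replace each of the 16 characters of 8988898989888988 in place — 89 88 89 89 89 88 89 88 89 88 89 89 89 88 89 89 — and concatenate.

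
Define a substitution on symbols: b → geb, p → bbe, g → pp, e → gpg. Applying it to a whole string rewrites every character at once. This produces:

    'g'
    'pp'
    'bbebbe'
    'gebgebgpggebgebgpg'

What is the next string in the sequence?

φ(gebgebgpggebgebgpg) expands symbol-by-symbol to pp gpg geb pp gpg geb pp bbe pp pp gpg geb pp gpg geb pp bbe pp; joining the 18 pieces gives the next term.

ppgpggebppgpggebppbbeppppgpggebppgpggebppbbepp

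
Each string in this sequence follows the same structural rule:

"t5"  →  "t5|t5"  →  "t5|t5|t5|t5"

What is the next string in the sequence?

Each string is two copies of the previous one joined by '|'.
So the next term is two copies of t5|t5|t5|t5 with '|' between the halves.

t5|t5|t5|t5|t5|t5|t5|t5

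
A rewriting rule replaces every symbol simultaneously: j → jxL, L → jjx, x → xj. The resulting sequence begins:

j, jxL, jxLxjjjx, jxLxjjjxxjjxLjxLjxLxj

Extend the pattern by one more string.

Replace each of the 21 characters of jxLxjjjxxjjxLjxLjxLxj in place — jxL xj jjx xj jxL jxL jxL xj xj jxL jxL xj jjx jxL xj jjx jxL xj jjx xj jxL — and concatenate.

jxLxjjjxxjjxLjxLjxLxjxjjxLjxLxjjjxjxLxjjjxjxLxjjjxxjjxL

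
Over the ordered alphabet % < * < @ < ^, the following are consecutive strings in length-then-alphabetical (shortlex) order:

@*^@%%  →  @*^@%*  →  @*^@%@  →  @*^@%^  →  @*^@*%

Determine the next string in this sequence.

@*^@**

Treat @*^@*% as a base-4 numeral over the given alphabet and add one, carrying through any trailing ^'s.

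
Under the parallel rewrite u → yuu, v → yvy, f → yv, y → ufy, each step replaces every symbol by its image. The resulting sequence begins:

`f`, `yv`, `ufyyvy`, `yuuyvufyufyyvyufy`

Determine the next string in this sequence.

Rewriting the 17 symbols of yuuyvufyufyyvyufy one by one yields ufy yuu yuu ufy yvy yuu yv ufy yuu yv ufy ufy yvy ufy yuu yv ufy; concatenated:

ufyyuuyuuufyyvyyuuyvufyyuuyvufyufyyvyufyyuuyvufy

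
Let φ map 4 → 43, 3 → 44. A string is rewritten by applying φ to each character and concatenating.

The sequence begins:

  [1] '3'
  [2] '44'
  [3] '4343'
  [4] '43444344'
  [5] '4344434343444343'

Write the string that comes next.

Rewriting the 16 symbols of 4344434343444343 one by one yields 43 44 43 43 43 44 43 44 43 44 43 43 43 44 43 44; concatenated:

43444343434443444344434343444344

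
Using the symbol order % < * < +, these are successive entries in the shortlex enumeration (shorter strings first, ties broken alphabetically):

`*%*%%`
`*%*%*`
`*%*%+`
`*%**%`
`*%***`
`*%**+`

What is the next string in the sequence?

*%*+%

Find the rightmost character of *%**+ below +, bump it to the next letter, and reset everything to its right to %.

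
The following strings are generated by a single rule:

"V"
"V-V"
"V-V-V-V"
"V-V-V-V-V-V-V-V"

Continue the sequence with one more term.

V-V-V-V-V-V-V-V-V-V-V-V-V-V-V-V

Every step duplicates the string with '-' between the halves.
So the next term is two copies of V-V-V-V-V-V-V-V with '-' between the halves.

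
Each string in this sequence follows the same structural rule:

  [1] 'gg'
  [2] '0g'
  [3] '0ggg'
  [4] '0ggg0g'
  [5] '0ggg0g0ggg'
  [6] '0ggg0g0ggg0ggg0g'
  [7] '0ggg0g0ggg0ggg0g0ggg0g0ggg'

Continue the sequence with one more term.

This is a Fibonacci-style word recurrence s(k) = s(k−1)·s(k−2): e.g. 0g·gg = 0ggg.
The next term joins 0ggg0g0ggg0ggg0g0ggg0g0ggg and 0ggg0g0ggg0ggg0g.

0ggg0g0ggg0ggg0g0ggg0g0ggg0ggg0g0ggg0ggg0g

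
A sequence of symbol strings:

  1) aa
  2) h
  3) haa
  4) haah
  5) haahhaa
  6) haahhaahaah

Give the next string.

haahhaahaahhaahhaa

From term 3 onward, concatenate the last term with the second-to-last: h·aa = haa, haa·h = haah, …
So term 7 is haahhaahaah·haahhaa.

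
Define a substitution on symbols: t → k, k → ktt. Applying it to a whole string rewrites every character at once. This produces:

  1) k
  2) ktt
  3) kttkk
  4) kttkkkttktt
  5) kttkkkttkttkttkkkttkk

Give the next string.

Rewriting the 21 symbols of kttkkkttkttkttkkkttkk one by one yields ktt k k ktt ktt ktt k k ktt k k ktt k k ktt ktt ktt k k ktt ktt; concatenated:

kttkkkttkttkttkkkttkkkttkkkttkttkttkkkttktt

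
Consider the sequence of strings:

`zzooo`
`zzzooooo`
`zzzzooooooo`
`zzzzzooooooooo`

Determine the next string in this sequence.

zzzzzzooooooooooo

Term n consists of n z's, followed by 2n-1 o's, where the shown terms are n = 2, 3, 4, 5.
Setting n = 6 gives 6, 11 characters in each block.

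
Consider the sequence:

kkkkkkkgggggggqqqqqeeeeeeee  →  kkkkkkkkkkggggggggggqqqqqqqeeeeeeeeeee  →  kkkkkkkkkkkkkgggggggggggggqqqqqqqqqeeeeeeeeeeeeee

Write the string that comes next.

Term n consists of 3n+1 k's, followed by 3n+1 g's, followed by 2n+1 q's, followed by 3n+2 e's, where the shown terms are n = 2, 3, 4.
Setting n = 5 gives 16, 16, 11, 17 characters in each block.

kkkkkkkkkkkkkkkkggggggggggggggggqqqqqqqqqqqeeeeeeeeeeeeeeeee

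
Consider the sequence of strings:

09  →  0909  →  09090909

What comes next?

Every step duplicates the string.
Doubling 09090909:

0909090909090909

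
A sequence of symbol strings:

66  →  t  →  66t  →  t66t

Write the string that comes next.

Each term (from the third on) is the two preceding terms concatenated in order: term 3 = 66·t = 66t.
So term 5 is 66t·t66t.

66tt66t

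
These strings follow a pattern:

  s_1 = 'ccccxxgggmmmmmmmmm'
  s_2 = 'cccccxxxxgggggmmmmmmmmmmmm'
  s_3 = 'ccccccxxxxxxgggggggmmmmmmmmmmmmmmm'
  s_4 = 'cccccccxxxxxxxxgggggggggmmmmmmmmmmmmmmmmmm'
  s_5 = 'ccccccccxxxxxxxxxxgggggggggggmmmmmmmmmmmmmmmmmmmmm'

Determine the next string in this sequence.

cccccccccxxxxxxxxxxxxgggggggggggggmmmmmmmmmmmmmmmmmmmmmmmm

Reading off run lengths: c runs 4, 5, 6, 7, 8; x runs 2, 4, 6, 8, 10; g runs 3, 5, 7, 9, 11; m runs 9, 12, 15, 18, 21 — each is linear in n, where the shown terms are n = 2, 3, 4, 5, 6.
At n = 7 the blocks have lengths 9, 12, 13, 24.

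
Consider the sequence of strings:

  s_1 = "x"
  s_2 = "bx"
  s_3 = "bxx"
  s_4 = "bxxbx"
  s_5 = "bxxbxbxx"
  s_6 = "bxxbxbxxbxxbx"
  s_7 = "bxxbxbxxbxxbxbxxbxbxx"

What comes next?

bxxbxbxxbxxbxbxxbxbxxbxxbxbxxbxxbx

From term 3 onward, concatenate the last term with the second-to-last: bx·x = bxx, bxx·bx = bxxbx, …
So term 8 is bxxbxbxxbxxbxbxxbxbxx·bxxbxbxxbxxbx.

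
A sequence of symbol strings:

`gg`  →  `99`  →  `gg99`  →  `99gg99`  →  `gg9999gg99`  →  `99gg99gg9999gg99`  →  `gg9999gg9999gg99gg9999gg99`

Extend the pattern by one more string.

99gg99gg9999gg99gg9999gg9999gg99gg9999gg99

From term 3 onward, concatenate the second-to-last term with the last: gg·99 = gg99, 99·gg99 = 99gg99, …
The next term joins 99gg99gg9999gg99 and gg9999gg9999gg99gg9999gg99.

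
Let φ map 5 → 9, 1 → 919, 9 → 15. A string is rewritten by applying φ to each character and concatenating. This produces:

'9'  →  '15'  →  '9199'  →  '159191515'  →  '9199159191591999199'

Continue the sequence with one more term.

Replace each of the 19 characters of 9199159191591999199 in place — 15 919 15 15 919 9 15 919 15 919 9 15 919 15 15 15 919 15 15 — and concatenate.

159191515919915919159199159191515159191515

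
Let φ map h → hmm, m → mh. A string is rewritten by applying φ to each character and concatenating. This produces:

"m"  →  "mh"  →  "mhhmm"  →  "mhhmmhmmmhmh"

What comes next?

Apply φ to mhhmmhmmmhmh symbol by symbol: m→mh, h→hmm, h→hmm, m→mh, m→mh, h→hmm, m→mh, m→mh, m→mh, h→hmm, m→mh, h→hmm; joined: mh hmm hmm mh mh hmm mh mh mh hmm mh hmm.

mhhmmhmmmhmhhmmmhmhmhhmmmhhmm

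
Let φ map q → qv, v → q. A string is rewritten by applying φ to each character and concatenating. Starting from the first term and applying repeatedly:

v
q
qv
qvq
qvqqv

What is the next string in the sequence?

Rewriting each symbol of qvqqv: q→qv, v→q, q→qv, q→qv, v→q, which concatenates to qv q qv qv q.

qvqqvqvq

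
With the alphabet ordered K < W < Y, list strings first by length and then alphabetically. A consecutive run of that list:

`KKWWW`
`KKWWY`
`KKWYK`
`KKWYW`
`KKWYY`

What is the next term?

KKYKK

The successor of KKWYY increments the rightmost position that isn't already Y and resets every position after it to K.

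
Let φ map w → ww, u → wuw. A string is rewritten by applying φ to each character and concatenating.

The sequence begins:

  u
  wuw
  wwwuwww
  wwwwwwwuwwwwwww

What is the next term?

Rewriting the 15 symbols of wwwwwwwuwwwwwww one by one yields ww ww ww ww ww ww ww wuw ww ww ww ww ww ww ww; concatenated:

wwwwwwwwwwwwwwwuwwwwwwwwwwwwwww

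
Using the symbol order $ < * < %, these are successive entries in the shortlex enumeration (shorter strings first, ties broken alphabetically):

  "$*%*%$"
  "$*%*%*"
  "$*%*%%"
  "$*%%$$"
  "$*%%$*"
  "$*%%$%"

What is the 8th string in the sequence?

$*%%**

Continuing the enumeration 2 steps past $*%%$%: $*%%$% → $*%%*$ → (answer).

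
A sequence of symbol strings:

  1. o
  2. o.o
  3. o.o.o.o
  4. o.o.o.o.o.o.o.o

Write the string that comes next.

o.o.o.o.o.o.o.o.o.o.o.o.o.o.o.o

s(k+1) = s(k)·.·s(k) — each term doubles the last with '.' between the halves.
One more doubling of o.o.o.o.o.o.o.o gives the answer.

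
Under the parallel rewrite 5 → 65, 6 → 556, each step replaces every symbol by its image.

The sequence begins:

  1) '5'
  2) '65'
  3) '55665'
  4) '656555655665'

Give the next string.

55665556656565556656555655665

Expanding 656555655665: 6→556, 5→65, 6→556, 5→65, 5→65, 5→65, 6→556, 5→65, 5→65, 6→556, 6→556, 5→65. Concatenated: 556 65 556 65 65 65 556 65 65 556 556 65.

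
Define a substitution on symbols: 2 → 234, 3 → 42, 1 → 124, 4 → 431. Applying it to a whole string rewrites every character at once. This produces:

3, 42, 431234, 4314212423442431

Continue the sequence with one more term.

φ(4314212423442431) expands symbol-by-symbol to 431 42 124 431 234 124 234 431 234 42 431 431 234 431 42 124; joining the 16 pieces gives the next term.

431421244312341242344312344243143123443142124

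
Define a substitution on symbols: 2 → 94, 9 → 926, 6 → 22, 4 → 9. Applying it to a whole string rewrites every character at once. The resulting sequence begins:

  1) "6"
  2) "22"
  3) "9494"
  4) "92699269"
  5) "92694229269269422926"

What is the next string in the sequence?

92694229269949492694229269422926994949269422

Replace each of the 20 characters of 92694229269269422926 in place — 926 94 22 926 9 94 94 926 94 22 926 94 22 926 9 94 94 926 94 22 — and concatenate.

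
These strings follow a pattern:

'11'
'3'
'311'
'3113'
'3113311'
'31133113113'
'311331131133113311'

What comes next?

Each term (from the third on) is the previous term followed by the one before it: term 3 = 3·11 = 311.
So term 8 is 311331131133113311·31133113113.

31133113113311331131133113113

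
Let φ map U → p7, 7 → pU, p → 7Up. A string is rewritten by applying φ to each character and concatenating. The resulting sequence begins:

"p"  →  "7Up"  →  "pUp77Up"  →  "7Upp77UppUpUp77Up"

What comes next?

Rewriting the 17 symbols of 7Upp77UppUpUp77Up one by one yields pU p7 7Up 7Up pU pU p7 7Up 7Up p7 7Up p7 7Up pU pU p7 7Up; concatenated:

pUp77Up7UppUpUp77Up7Upp77Upp77UppUpUp77Up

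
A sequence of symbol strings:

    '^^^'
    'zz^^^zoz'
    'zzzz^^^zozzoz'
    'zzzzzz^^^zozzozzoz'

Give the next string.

zzzzzzzz^^^zozzozzozzoz

Each term wraps the previous one in zz on the left and zoz on the right.
So the next term is zz·zzzzzz^^^zozzozzoz·zoz.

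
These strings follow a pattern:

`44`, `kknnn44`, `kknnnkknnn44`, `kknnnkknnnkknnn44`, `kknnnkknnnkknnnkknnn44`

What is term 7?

Every step adds kknnn at the front: s(k+1) = kknnn·s(k).
From kknnnkknnnkknnnkknnn44, 2 further steps: kknnnkknnnkknnnkknnn44 → kknnnkknnnkknnnkknnnkknnn44 → (answer).

kknnnkknnnkknnnkknnnkknnnkknnn44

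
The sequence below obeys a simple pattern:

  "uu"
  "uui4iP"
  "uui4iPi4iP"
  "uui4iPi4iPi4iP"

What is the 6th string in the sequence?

The strings grow by a fixed suffix i4iP each time.
From uui4iPi4iPi4iP, 2 further steps: uui4iPi4iPi4iP → uui4iPi4iPi4iPi4iP → (answer).

uui4iPi4iPi4iPi4iPi4iP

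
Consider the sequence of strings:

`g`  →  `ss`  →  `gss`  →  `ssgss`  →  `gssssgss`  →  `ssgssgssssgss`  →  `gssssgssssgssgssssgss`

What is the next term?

ssgssgssssgssgssssgssssgssgssssgss

From term 3 onward, concatenate the second-to-last term with the last: g·ss = gss, ss·gss = ssgss, …
Continuing: ssgssgssssgss · gssssgssssgssgssssgss gives term 8.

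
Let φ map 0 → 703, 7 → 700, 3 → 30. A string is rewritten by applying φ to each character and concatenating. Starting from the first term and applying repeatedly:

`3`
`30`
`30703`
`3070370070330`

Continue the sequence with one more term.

30703700703307007037037007033030703

Replace each of the 13 characters of 3070370070330 in place — 30 703 700 703 30 700 703 703 700 703 30 30 703 — and concatenate.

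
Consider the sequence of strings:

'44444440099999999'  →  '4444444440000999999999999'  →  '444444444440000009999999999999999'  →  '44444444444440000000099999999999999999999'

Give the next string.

4444444444444440000000000999999999999999999999999

Term n consists of 2n+3 4's, followed by 2n-2 0's, followed by 4n 9's, where the shown terms are n = 2, 3, 4, 5.
At n = 6 the blocks have lengths 15, 10, 24.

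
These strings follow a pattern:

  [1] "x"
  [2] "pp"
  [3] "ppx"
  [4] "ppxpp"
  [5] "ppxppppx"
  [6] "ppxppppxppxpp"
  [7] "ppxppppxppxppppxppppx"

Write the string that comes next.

This is a Fibonacci-style word recurrence s(k) = s(k−1)·s(k−2): e.g. pp·x = ppx.
The next term joins ppxppppxppxppppxppppx and ppxppppxppxpp.

ppxppppxppxppppxppppxppxppppxppxpp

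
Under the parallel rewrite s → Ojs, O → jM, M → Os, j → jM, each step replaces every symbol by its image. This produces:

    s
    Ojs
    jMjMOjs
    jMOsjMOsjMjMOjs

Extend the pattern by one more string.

Replace each of the 15 characters of jMOsjMOsjMjMOjs in place — jM Os jM Ojs jM Os jM Ojs jM Os jM Os jM jM Ojs — and concatenate.

jMOsjMOjsjMOsjMOjsjMOsjMOsjMjMOjs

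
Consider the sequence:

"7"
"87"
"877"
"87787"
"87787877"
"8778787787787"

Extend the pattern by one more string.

From term 3 onward, concatenate the last term with the second-to-last: 87·7 = 877, 877·87 = 87787, …
The next term joins 8778787787787 and 87787877.

877878778778787787877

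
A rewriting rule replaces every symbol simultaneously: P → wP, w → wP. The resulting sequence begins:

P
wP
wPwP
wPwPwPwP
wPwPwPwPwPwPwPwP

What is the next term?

wPwPwPwPwPwPwPwPwPwPwPwPwPwPwPwP

φ(wPwPwPwPwPwPwPwP) expands symbol-by-symbol to wP wP wP wP wP wP wP wP wP wP wP wP wP wP wP wP; joining the 16 pieces gives the next term.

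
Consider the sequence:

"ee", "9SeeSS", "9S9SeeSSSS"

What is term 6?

s(k+1) = 9S·s(k)·SS, so each term gains 9S as a prefix and SS as a suffix.
From 9S9SeeSSSS, 3 further steps: 9S9SeeSSSS → 9S9S9SeeSSSSSS → 9S9S9S9SeeSSSSSSSS → (answer).

9S9S9S9S9SeeSSSSSSSSSS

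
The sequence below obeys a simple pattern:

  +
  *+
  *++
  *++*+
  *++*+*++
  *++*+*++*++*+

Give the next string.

This is a Fibonacci-style word recurrence s(k) = s(k−1)·s(k−2): e.g. *+·+ = *++.
So term 7 is *++*+*++*++*+·*++*+*++.

*++*+*++*++*+*++*+*++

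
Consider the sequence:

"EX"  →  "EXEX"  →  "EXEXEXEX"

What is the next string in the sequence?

Each string is two copies of the previous one concatenated.
Doubling EXEXEXEX:

EXEXEXEXEXEXEXEX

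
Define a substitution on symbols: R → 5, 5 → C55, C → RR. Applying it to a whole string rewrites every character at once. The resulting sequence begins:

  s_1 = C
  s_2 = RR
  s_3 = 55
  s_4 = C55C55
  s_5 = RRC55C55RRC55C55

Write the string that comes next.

55RRC55C55RRC55C5555RRC55C55RRC55C55

Applying the rule to each of the 16 symbols of RRC55C55RRC55C55 gives the pieces 5 5 RR C55 C55 RR C55 C55 5 5 RR C55 C55 RR C55 C55, which concatenate to the answer.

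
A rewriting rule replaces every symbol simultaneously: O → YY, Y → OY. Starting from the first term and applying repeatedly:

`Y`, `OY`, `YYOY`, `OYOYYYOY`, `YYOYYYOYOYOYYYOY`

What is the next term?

Rewriting the 16 symbols of YYOYYYOYOYOYYYOY one by one yields OY OY YY OY OY OY YY OY YY OY YY OY OY OY YY OY; concatenated:

OYOYYYOYOYOYYYOYYYOYYYOYOYOYYYOY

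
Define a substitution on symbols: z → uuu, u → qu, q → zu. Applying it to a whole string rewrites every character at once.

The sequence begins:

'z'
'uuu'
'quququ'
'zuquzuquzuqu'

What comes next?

uuuquzuquuuuquzuquuuuquzuqu

Rewriting each symbol of zuquzuquzuqu: z→uuu, u→qu, q→zu, u→qu, z→uuu, u→qu, q→zu, u→qu, z→uuu, u→qu, q→zu, u→qu, which concatenates to uuu qu zu qu uuu qu zu qu uuu qu zu qu.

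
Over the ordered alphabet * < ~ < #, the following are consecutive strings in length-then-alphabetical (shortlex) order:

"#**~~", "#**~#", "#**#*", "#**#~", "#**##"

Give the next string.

Treat #**## as a base-3 numeral over the given alphabet and add one, carrying through any trailing #'s.

#*~**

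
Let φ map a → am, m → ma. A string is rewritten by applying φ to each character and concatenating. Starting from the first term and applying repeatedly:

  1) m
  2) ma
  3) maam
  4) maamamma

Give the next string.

maamammaammamaam

Rewriting each symbol of maamamma: m→ma, a→am, a→am, m→ma, a→am, m→ma, m→ma, a→am, which concatenates to ma am am ma am ma ma am.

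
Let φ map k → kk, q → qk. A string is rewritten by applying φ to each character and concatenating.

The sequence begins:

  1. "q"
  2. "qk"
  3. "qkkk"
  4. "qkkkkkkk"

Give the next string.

Expanding qkkkkkkk: q→qk, k→kk, k→kk, k→kk, k→kk, k→kk, k→kk, k→kk. Concatenated: qk kk kk kk kk kk kk kk.

qkkkkkkkkkkkkkkk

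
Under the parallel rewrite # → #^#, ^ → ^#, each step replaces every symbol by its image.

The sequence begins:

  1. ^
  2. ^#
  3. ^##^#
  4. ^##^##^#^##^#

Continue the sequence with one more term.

φ(^##^##^#^##^#) expands symbol-by-symbol to ^# #^# #^# ^# #^# #^# ^# #^# ^# #^# #^# ^# #^#; joining the 13 pieces gives the next term.

^##^##^#^##^##^#^##^#^##^##^#^##^#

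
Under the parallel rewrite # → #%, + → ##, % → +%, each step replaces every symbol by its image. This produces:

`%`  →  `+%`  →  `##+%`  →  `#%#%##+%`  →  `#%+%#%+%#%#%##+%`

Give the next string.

#%+%##+%#%+%##+%#%+%#%+%#%#%##+%

Replace each of the 16 characters of #%+%#%+%#%#%##+% in place — #% +% ## +% #% +% ## +% #% +% #% +% #% #% ## +% — and concatenate.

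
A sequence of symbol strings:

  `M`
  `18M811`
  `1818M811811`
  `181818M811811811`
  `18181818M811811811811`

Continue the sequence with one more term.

Every step adds 18 to the front and 811 to the end of the previous string.
So the next term is 18·18181818M811811811811·811.

1818181818M811811811811811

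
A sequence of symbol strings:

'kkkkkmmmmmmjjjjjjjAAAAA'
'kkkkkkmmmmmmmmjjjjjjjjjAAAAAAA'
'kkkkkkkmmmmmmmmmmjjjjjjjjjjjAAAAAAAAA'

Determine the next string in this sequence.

Term n consists of n+2 k's, followed by 2n m's, followed by 2n+1 j's, followed by 2n-1 A's, where the shown terms are n = 3, 4, 5.
For the next term, n = 6, so the run lengths are 8, 12, 13, 11.

kkkkkkkkmmmmmmmmmmmmjjjjjjjjjjjjjAAAAAAAAAAA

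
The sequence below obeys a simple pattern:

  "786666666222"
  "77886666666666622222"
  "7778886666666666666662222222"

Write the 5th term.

77777888886666666666666666666666622222222222

Reading off run lengths: 7 runs 1, 2, 3; 8 runs 1, 2, 3; 6 runs 7, 11, 15; 2 runs 3, 5, 7 — each is linear in n (n = 1, 2, …).
Setting n = 5 gives 5, 5, 23, 11 characters in each block.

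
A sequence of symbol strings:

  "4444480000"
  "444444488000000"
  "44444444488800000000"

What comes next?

Reading off run lengths: 4 runs 5, 7, 9; 8 runs 1, 2, 3; 0 runs 4, 6, 8 — each is linear in n, where the shown terms are n = 2, 3, 4.
For the next term, n = 5, so the run lengths are 11, 4, 10.

4444444444488880000000000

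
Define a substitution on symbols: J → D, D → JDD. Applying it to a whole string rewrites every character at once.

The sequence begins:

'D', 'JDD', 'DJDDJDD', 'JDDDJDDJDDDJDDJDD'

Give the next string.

Applying the rule to each of the 17 symbols of JDDDJDDJDDDJDDJDD gives the pieces D JDD JDD JDD D JDD JDD D JDD JDD JDD D JDD JDD D JDD JDD, which concatenate to the answer.

DJDDJDDJDDDJDDJDDDJDDJDDJDDDJDDJDDDJDDJDD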